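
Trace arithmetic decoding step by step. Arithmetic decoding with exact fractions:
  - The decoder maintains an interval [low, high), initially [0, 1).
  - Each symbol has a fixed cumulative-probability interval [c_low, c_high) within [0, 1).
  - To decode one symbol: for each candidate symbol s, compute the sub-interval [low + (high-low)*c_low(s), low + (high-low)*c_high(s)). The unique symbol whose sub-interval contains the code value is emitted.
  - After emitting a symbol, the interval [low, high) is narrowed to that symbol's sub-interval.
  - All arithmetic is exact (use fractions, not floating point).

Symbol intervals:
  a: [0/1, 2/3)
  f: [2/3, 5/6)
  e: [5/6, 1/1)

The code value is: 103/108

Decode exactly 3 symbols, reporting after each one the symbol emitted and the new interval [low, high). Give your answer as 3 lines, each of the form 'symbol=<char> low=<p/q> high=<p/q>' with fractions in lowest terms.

Answer: symbol=e low=5/6 high=1/1
symbol=f low=17/18 high=35/36
symbol=a low=17/18 high=26/27

Derivation:
Step 1: interval [0/1, 1/1), width = 1/1 - 0/1 = 1/1
  'a': [0/1 + 1/1*0/1, 0/1 + 1/1*2/3) = [0/1, 2/3)
  'f': [0/1 + 1/1*2/3, 0/1 + 1/1*5/6) = [2/3, 5/6)
  'e': [0/1 + 1/1*5/6, 0/1 + 1/1*1/1) = [5/6, 1/1) <- contains code 103/108
  emit 'e', narrow to [5/6, 1/1)
Step 2: interval [5/6, 1/1), width = 1/1 - 5/6 = 1/6
  'a': [5/6 + 1/6*0/1, 5/6 + 1/6*2/3) = [5/6, 17/18)
  'f': [5/6 + 1/6*2/3, 5/6 + 1/6*5/6) = [17/18, 35/36) <- contains code 103/108
  'e': [5/6 + 1/6*5/6, 5/6 + 1/6*1/1) = [35/36, 1/1)
  emit 'f', narrow to [17/18, 35/36)
Step 3: interval [17/18, 35/36), width = 35/36 - 17/18 = 1/36
  'a': [17/18 + 1/36*0/1, 17/18 + 1/36*2/3) = [17/18, 26/27) <- contains code 103/108
  'f': [17/18 + 1/36*2/3, 17/18 + 1/36*5/6) = [26/27, 209/216)
  'e': [17/18 + 1/36*5/6, 17/18 + 1/36*1/1) = [209/216, 35/36)
  emit 'a', narrow to [17/18, 26/27)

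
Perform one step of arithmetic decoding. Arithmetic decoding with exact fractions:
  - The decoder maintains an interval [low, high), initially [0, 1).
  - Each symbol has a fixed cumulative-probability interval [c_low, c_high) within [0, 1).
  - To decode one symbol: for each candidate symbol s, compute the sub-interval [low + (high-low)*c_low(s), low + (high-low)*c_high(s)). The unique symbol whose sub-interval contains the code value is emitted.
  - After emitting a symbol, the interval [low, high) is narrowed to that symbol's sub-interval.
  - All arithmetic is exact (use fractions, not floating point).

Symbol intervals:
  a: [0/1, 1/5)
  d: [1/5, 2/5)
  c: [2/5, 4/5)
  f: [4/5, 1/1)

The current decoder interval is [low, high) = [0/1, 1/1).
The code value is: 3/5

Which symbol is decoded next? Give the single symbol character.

Interval width = high − low = 1/1 − 0/1 = 1/1
Scaled code = (code − low) / width = (3/5 − 0/1) / 1/1 = 3/5
  a: [0/1, 1/5) 
  d: [1/5, 2/5) 
  c: [2/5, 4/5) ← scaled code falls here ✓
  f: [4/5, 1/1) 

Answer: c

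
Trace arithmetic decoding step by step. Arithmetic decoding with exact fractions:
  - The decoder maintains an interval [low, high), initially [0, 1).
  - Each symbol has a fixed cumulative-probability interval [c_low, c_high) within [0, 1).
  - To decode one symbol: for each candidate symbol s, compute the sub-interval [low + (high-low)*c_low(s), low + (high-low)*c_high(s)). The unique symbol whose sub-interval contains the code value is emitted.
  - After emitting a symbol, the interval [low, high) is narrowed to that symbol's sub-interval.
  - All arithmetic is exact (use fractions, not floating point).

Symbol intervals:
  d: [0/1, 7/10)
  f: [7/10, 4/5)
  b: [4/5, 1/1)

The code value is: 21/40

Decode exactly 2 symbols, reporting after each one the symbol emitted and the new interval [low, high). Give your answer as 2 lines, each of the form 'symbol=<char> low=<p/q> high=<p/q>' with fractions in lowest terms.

Step 1: interval [0/1, 1/1), width = 1/1 - 0/1 = 1/1
  'd': [0/1 + 1/1*0/1, 0/1 + 1/1*7/10) = [0/1, 7/10) <- contains code 21/40
  'f': [0/1 + 1/1*7/10, 0/1 + 1/1*4/5) = [7/10, 4/5)
  'b': [0/1 + 1/1*4/5, 0/1 + 1/1*1/1) = [4/5, 1/1)
  emit 'd', narrow to [0/1, 7/10)
Step 2: interval [0/1, 7/10), width = 7/10 - 0/1 = 7/10
  'd': [0/1 + 7/10*0/1, 0/1 + 7/10*7/10) = [0/1, 49/100)
  'f': [0/1 + 7/10*7/10, 0/1 + 7/10*4/5) = [49/100, 14/25) <- contains code 21/40
  'b': [0/1 + 7/10*4/5, 0/1 + 7/10*1/1) = [14/25, 7/10)
  emit 'f', narrow to [49/100, 14/25)

Answer: symbol=d low=0/1 high=7/10
symbol=f low=49/100 high=14/25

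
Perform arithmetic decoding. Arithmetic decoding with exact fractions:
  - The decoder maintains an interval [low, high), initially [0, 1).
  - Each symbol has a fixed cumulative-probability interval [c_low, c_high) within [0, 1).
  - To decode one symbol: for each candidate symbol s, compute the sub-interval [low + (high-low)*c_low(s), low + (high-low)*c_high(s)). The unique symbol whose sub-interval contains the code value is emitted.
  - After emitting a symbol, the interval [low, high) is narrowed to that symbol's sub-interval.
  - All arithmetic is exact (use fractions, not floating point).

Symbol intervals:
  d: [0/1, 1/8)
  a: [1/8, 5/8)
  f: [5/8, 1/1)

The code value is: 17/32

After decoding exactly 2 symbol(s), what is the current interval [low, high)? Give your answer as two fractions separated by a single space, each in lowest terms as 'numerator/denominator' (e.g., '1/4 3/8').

Answer: 7/16 5/8

Derivation:
Step 1: interval [0/1, 1/1), width = 1/1 - 0/1 = 1/1
  'd': [0/1 + 1/1*0/1, 0/1 + 1/1*1/8) = [0/1, 1/8)
  'a': [0/1 + 1/1*1/8, 0/1 + 1/1*5/8) = [1/8, 5/8) <- contains code 17/32
  'f': [0/1 + 1/1*5/8, 0/1 + 1/1*1/1) = [5/8, 1/1)
  emit 'a', narrow to [1/8, 5/8)
Step 2: interval [1/8, 5/8), width = 5/8 - 1/8 = 1/2
  'd': [1/8 + 1/2*0/1, 1/8 + 1/2*1/8) = [1/8, 3/16)
  'a': [1/8 + 1/2*1/8, 1/8 + 1/2*5/8) = [3/16, 7/16)
  'f': [1/8 + 1/2*5/8, 1/8 + 1/2*1/1) = [7/16, 5/8) <- contains code 17/32
  emit 'f', narrow to [7/16, 5/8)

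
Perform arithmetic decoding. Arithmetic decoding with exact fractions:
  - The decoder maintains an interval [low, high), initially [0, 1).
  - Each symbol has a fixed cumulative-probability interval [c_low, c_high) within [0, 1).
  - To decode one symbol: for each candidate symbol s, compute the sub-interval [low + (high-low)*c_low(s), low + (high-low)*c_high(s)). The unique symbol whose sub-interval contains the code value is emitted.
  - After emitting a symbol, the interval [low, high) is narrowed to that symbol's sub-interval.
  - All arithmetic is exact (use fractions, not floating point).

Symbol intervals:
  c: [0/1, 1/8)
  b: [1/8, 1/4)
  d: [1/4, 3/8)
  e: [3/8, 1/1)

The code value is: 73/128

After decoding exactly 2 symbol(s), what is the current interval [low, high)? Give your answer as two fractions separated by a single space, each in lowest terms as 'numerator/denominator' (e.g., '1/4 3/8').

Answer: 17/32 39/64

Derivation:
Step 1: interval [0/1, 1/1), width = 1/1 - 0/1 = 1/1
  'c': [0/1 + 1/1*0/1, 0/1 + 1/1*1/8) = [0/1, 1/8)
  'b': [0/1 + 1/1*1/8, 0/1 + 1/1*1/4) = [1/8, 1/4)
  'd': [0/1 + 1/1*1/4, 0/1 + 1/1*3/8) = [1/4, 3/8)
  'e': [0/1 + 1/1*3/8, 0/1 + 1/1*1/1) = [3/8, 1/1) <- contains code 73/128
  emit 'e', narrow to [3/8, 1/1)
Step 2: interval [3/8, 1/1), width = 1/1 - 3/8 = 5/8
  'c': [3/8 + 5/8*0/1, 3/8 + 5/8*1/8) = [3/8, 29/64)
  'b': [3/8 + 5/8*1/8, 3/8 + 5/8*1/4) = [29/64, 17/32)
  'd': [3/8 + 5/8*1/4, 3/8 + 5/8*3/8) = [17/32, 39/64) <- contains code 73/128
  'e': [3/8 + 5/8*3/8, 3/8 + 5/8*1/1) = [39/64, 1/1)
  emit 'd', narrow to [17/32, 39/64)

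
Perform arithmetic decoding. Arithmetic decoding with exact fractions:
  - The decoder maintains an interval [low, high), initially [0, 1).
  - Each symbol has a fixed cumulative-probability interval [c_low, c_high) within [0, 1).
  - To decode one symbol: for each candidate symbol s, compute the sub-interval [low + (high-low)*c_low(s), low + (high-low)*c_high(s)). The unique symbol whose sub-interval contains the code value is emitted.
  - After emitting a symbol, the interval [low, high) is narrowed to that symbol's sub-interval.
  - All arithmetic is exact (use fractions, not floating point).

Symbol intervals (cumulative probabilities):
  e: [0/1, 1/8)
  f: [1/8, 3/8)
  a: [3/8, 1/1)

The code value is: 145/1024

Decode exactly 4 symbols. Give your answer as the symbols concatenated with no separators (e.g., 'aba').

Answer: feaf

Derivation:
Step 1: interval [0/1, 1/1), width = 1/1 - 0/1 = 1/1
  'e': [0/1 + 1/1*0/1, 0/1 + 1/1*1/8) = [0/1, 1/8)
  'f': [0/1 + 1/1*1/8, 0/1 + 1/1*3/8) = [1/8, 3/8) <- contains code 145/1024
  'a': [0/1 + 1/1*3/8, 0/1 + 1/1*1/1) = [3/8, 1/1)
  emit 'f', narrow to [1/8, 3/8)
Step 2: interval [1/8, 3/8), width = 3/8 - 1/8 = 1/4
  'e': [1/8 + 1/4*0/1, 1/8 + 1/4*1/8) = [1/8, 5/32) <- contains code 145/1024
  'f': [1/8 + 1/4*1/8, 1/8 + 1/4*3/8) = [5/32, 7/32)
  'a': [1/8 + 1/4*3/8, 1/8 + 1/4*1/1) = [7/32, 3/8)
  emit 'e', narrow to [1/8, 5/32)
Step 3: interval [1/8, 5/32), width = 5/32 - 1/8 = 1/32
  'e': [1/8 + 1/32*0/1, 1/8 + 1/32*1/8) = [1/8, 33/256)
  'f': [1/8 + 1/32*1/8, 1/8 + 1/32*3/8) = [33/256, 35/256)
  'a': [1/8 + 1/32*3/8, 1/8 + 1/32*1/1) = [35/256, 5/32) <- contains code 145/1024
  emit 'a', narrow to [35/256, 5/32)
Step 4: interval [35/256, 5/32), width = 5/32 - 35/256 = 5/256
  'e': [35/256 + 5/256*0/1, 35/256 + 5/256*1/8) = [35/256, 285/2048)
  'f': [35/256 + 5/256*1/8, 35/256 + 5/256*3/8) = [285/2048, 295/2048) <- contains code 145/1024
  'a': [35/256 + 5/256*3/8, 35/256 + 5/256*1/1) = [295/2048, 5/32)
  emit 'f', narrow to [285/2048, 295/2048)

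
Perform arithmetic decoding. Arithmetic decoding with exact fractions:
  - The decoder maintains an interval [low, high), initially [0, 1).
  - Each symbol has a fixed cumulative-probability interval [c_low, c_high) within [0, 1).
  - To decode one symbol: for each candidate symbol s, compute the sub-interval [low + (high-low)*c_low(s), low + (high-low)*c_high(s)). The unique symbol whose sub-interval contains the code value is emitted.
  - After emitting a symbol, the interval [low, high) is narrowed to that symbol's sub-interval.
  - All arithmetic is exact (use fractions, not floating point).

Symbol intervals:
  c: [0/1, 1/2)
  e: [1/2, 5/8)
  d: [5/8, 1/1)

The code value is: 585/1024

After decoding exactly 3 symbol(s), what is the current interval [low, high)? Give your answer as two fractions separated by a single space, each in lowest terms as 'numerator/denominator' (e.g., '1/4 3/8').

Step 1: interval [0/1, 1/1), width = 1/1 - 0/1 = 1/1
  'c': [0/1 + 1/1*0/1, 0/1 + 1/1*1/2) = [0/1, 1/2)
  'e': [0/1 + 1/1*1/2, 0/1 + 1/1*5/8) = [1/2, 5/8) <- contains code 585/1024
  'd': [0/1 + 1/1*5/8, 0/1 + 1/1*1/1) = [5/8, 1/1)
  emit 'e', narrow to [1/2, 5/8)
Step 2: interval [1/2, 5/8), width = 5/8 - 1/2 = 1/8
  'c': [1/2 + 1/8*0/1, 1/2 + 1/8*1/2) = [1/2, 9/16)
  'e': [1/2 + 1/8*1/2, 1/2 + 1/8*5/8) = [9/16, 37/64) <- contains code 585/1024
  'd': [1/2 + 1/8*5/8, 1/2 + 1/8*1/1) = [37/64, 5/8)
  emit 'e', narrow to [9/16, 37/64)
Step 3: interval [9/16, 37/64), width = 37/64 - 9/16 = 1/64
  'c': [9/16 + 1/64*0/1, 9/16 + 1/64*1/2) = [9/16, 73/128)
  'e': [9/16 + 1/64*1/2, 9/16 + 1/64*5/8) = [73/128, 293/512) <- contains code 585/1024
  'd': [9/16 + 1/64*5/8, 9/16 + 1/64*1/1) = [293/512, 37/64)
  emit 'e', narrow to [73/128, 293/512)

Answer: 73/128 293/512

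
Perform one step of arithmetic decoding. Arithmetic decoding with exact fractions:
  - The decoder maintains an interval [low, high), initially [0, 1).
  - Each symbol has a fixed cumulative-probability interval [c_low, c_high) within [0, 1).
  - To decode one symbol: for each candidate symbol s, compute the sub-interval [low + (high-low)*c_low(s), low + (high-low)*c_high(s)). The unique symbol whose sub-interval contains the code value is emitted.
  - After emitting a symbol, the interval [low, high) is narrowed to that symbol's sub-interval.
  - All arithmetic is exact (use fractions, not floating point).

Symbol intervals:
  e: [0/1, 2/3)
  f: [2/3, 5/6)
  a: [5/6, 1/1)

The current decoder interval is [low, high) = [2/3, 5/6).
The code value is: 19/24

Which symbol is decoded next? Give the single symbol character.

Answer: f

Derivation:
Interval width = high − low = 5/6 − 2/3 = 1/6
Scaled code = (code − low) / width = (19/24 − 2/3) / 1/6 = 3/4
  e: [0/1, 2/3) 
  f: [2/3, 5/6) ← scaled code falls here ✓
  a: [5/6, 1/1) 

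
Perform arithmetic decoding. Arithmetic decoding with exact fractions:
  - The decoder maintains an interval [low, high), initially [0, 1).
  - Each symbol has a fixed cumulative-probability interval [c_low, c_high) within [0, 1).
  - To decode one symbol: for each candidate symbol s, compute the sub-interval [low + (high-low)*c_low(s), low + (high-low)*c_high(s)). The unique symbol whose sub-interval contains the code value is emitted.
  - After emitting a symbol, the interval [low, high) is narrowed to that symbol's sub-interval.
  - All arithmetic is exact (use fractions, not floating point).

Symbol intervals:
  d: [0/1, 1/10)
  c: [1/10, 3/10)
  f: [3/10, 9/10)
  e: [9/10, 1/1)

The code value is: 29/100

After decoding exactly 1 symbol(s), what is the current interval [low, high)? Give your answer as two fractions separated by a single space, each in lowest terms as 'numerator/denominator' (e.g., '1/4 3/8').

Answer: 1/10 3/10

Derivation:
Step 1: interval [0/1, 1/1), width = 1/1 - 0/1 = 1/1
  'd': [0/1 + 1/1*0/1, 0/1 + 1/1*1/10) = [0/1, 1/10)
  'c': [0/1 + 1/1*1/10, 0/1 + 1/1*3/10) = [1/10, 3/10) <- contains code 29/100
  'f': [0/1 + 1/1*3/10, 0/1 + 1/1*9/10) = [3/10, 9/10)
  'e': [0/1 + 1/1*9/10, 0/1 + 1/1*1/1) = [9/10, 1/1)
  emit 'c', narrow to [1/10, 3/10)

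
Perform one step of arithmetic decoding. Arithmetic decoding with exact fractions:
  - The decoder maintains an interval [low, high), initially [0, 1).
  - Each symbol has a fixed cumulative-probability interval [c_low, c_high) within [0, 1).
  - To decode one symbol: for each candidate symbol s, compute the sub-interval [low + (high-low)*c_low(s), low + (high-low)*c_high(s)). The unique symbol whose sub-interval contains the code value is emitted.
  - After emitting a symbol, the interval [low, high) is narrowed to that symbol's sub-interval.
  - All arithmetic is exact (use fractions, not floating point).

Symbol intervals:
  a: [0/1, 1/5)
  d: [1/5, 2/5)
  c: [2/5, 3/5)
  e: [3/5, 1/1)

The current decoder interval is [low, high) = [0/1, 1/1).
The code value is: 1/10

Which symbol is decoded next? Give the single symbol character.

Answer: a

Derivation:
Interval width = high − low = 1/1 − 0/1 = 1/1
Scaled code = (code − low) / width = (1/10 − 0/1) / 1/1 = 1/10
  a: [0/1, 1/5) ← scaled code falls here ✓
  d: [1/5, 2/5) 
  c: [2/5, 3/5) 
  e: [3/5, 1/1) 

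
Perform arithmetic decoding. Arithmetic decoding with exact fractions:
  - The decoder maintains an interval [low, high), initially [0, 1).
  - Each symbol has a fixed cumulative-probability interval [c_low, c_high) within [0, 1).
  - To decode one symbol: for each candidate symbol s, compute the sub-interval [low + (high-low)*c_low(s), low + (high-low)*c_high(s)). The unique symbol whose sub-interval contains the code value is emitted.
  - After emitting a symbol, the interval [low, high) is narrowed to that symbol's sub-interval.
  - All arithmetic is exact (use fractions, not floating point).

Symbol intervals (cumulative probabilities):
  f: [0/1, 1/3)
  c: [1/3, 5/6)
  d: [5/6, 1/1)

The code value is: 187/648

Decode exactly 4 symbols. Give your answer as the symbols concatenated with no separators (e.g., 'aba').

Answer: fdfc

Derivation:
Step 1: interval [0/1, 1/1), width = 1/1 - 0/1 = 1/1
  'f': [0/1 + 1/1*0/1, 0/1 + 1/1*1/3) = [0/1, 1/3) <- contains code 187/648
  'c': [0/1 + 1/1*1/3, 0/1 + 1/1*5/6) = [1/3, 5/6)
  'd': [0/1 + 1/1*5/6, 0/1 + 1/1*1/1) = [5/6, 1/1)
  emit 'f', narrow to [0/1, 1/3)
Step 2: interval [0/1, 1/3), width = 1/3 - 0/1 = 1/3
  'f': [0/1 + 1/3*0/1, 0/1 + 1/3*1/3) = [0/1, 1/9)
  'c': [0/1 + 1/3*1/3, 0/1 + 1/3*5/6) = [1/9, 5/18)
  'd': [0/1 + 1/3*5/6, 0/1 + 1/3*1/1) = [5/18, 1/3) <- contains code 187/648
  emit 'd', narrow to [5/18, 1/3)
Step 3: interval [5/18, 1/3), width = 1/3 - 5/18 = 1/18
  'f': [5/18 + 1/18*0/1, 5/18 + 1/18*1/3) = [5/18, 8/27) <- contains code 187/648
  'c': [5/18 + 1/18*1/3, 5/18 + 1/18*5/6) = [8/27, 35/108)
  'd': [5/18 + 1/18*5/6, 5/18 + 1/18*1/1) = [35/108, 1/3)
  emit 'f', narrow to [5/18, 8/27)
Step 4: interval [5/18, 8/27), width = 8/27 - 5/18 = 1/54
  'f': [5/18 + 1/54*0/1, 5/18 + 1/54*1/3) = [5/18, 23/81)
  'c': [5/18 + 1/54*1/3, 5/18 + 1/54*5/6) = [23/81, 95/324) <- contains code 187/648
  'd': [5/18 + 1/54*5/6, 5/18 + 1/54*1/1) = [95/324, 8/27)
  emit 'c', narrow to [23/81, 95/324)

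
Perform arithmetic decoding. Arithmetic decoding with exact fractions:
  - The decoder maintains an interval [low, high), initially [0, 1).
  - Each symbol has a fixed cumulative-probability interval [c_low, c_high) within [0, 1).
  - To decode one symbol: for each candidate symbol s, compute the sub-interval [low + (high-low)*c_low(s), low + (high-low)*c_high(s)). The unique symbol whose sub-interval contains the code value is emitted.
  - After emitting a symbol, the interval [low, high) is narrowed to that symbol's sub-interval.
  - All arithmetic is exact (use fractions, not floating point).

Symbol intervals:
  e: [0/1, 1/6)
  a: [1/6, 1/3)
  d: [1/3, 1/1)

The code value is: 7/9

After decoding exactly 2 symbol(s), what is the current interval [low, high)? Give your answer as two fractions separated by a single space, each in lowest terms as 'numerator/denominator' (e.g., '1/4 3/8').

Answer: 5/9 1/1

Derivation:
Step 1: interval [0/1, 1/1), width = 1/1 - 0/1 = 1/1
  'e': [0/1 + 1/1*0/1, 0/1 + 1/1*1/6) = [0/1, 1/6)
  'a': [0/1 + 1/1*1/6, 0/1 + 1/1*1/3) = [1/6, 1/3)
  'd': [0/1 + 1/1*1/3, 0/1 + 1/1*1/1) = [1/3, 1/1) <- contains code 7/9
  emit 'd', narrow to [1/3, 1/1)
Step 2: interval [1/3, 1/1), width = 1/1 - 1/3 = 2/3
  'e': [1/3 + 2/3*0/1, 1/3 + 2/3*1/6) = [1/3, 4/9)
  'a': [1/3 + 2/3*1/6, 1/3 + 2/3*1/3) = [4/9, 5/9)
  'd': [1/3 + 2/3*1/3, 1/3 + 2/3*1/1) = [5/9, 1/1) <- contains code 7/9
  emit 'd', narrow to [5/9, 1/1)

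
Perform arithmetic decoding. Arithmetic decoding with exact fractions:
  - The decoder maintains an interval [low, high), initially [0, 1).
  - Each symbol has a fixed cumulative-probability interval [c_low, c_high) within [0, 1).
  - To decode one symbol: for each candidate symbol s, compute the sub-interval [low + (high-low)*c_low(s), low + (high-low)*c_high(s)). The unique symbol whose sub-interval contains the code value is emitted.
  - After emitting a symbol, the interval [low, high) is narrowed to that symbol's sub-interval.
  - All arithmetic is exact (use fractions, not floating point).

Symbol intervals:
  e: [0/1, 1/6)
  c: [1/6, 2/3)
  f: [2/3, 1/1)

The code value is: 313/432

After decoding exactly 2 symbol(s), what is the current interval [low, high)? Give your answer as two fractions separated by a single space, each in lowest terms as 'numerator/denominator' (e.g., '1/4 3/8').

Step 1: interval [0/1, 1/1), width = 1/1 - 0/1 = 1/1
  'e': [0/1 + 1/1*0/1, 0/1 + 1/1*1/6) = [0/1, 1/6)
  'c': [0/1 + 1/1*1/6, 0/1 + 1/1*2/3) = [1/6, 2/3)
  'f': [0/1 + 1/1*2/3, 0/1 + 1/1*1/1) = [2/3, 1/1) <- contains code 313/432
  emit 'f', narrow to [2/3, 1/1)
Step 2: interval [2/3, 1/1), width = 1/1 - 2/3 = 1/3
  'e': [2/3 + 1/3*0/1, 2/3 + 1/3*1/6) = [2/3, 13/18)
  'c': [2/3 + 1/3*1/6, 2/3 + 1/3*2/3) = [13/18, 8/9) <- contains code 313/432
  'f': [2/3 + 1/3*2/3, 2/3 + 1/3*1/1) = [8/9, 1/1)
  emit 'c', narrow to [13/18, 8/9)

Answer: 13/18 8/9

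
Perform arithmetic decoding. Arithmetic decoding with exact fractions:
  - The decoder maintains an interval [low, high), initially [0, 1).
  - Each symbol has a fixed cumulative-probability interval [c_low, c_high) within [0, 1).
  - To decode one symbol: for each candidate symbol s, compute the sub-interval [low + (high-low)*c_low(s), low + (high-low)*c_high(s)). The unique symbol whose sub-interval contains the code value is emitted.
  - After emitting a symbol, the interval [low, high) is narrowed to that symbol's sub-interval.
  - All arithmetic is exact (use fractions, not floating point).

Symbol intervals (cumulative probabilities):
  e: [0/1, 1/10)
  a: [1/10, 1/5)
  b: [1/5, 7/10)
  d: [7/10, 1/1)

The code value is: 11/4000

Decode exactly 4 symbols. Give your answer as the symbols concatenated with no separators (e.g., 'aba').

Step 1: interval [0/1, 1/1), width = 1/1 - 0/1 = 1/1
  'e': [0/1 + 1/1*0/1, 0/1 + 1/1*1/10) = [0/1, 1/10) <- contains code 11/4000
  'a': [0/1 + 1/1*1/10, 0/1 + 1/1*1/5) = [1/10, 1/5)
  'b': [0/1 + 1/1*1/5, 0/1 + 1/1*7/10) = [1/5, 7/10)
  'd': [0/1 + 1/1*7/10, 0/1 + 1/1*1/1) = [7/10, 1/1)
  emit 'e', narrow to [0/1, 1/10)
Step 2: interval [0/1, 1/10), width = 1/10 - 0/1 = 1/10
  'e': [0/1 + 1/10*0/1, 0/1 + 1/10*1/10) = [0/1, 1/100) <- contains code 11/4000
  'a': [0/1 + 1/10*1/10, 0/1 + 1/10*1/5) = [1/100, 1/50)
  'b': [0/1 + 1/10*1/5, 0/1 + 1/10*7/10) = [1/50, 7/100)
  'd': [0/1 + 1/10*7/10, 0/1 + 1/10*1/1) = [7/100, 1/10)
  emit 'e', narrow to [0/1, 1/100)
Step 3: interval [0/1, 1/100), width = 1/100 - 0/1 = 1/100
  'e': [0/1 + 1/100*0/1, 0/1 + 1/100*1/10) = [0/1, 1/1000)
  'a': [0/1 + 1/100*1/10, 0/1 + 1/100*1/5) = [1/1000, 1/500)
  'b': [0/1 + 1/100*1/5, 0/1 + 1/100*7/10) = [1/500, 7/1000) <- contains code 11/4000
  'd': [0/1 + 1/100*7/10, 0/1 + 1/100*1/1) = [7/1000, 1/100)
  emit 'b', narrow to [1/500, 7/1000)
Step 4: interval [1/500, 7/1000), width = 7/1000 - 1/500 = 1/200
  'e': [1/500 + 1/200*0/1, 1/500 + 1/200*1/10) = [1/500, 1/400)
  'a': [1/500 + 1/200*1/10, 1/500 + 1/200*1/5) = [1/400, 3/1000) <- contains code 11/4000
  'b': [1/500 + 1/200*1/5, 1/500 + 1/200*7/10) = [3/1000, 11/2000)
  'd': [1/500 + 1/200*7/10, 1/500 + 1/200*1/1) = [11/2000, 7/1000)
  emit 'a', narrow to [1/400, 3/1000)

Answer: eeba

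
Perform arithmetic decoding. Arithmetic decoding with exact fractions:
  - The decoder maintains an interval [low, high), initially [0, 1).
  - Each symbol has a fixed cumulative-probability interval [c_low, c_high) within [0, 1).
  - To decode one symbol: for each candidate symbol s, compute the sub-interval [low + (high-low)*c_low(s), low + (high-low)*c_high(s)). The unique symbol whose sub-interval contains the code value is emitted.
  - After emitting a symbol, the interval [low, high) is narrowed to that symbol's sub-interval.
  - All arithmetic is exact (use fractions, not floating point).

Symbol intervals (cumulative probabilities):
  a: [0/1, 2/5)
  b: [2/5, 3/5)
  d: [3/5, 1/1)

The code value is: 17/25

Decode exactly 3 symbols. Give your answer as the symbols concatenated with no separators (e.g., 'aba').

Step 1: interval [0/1, 1/1), width = 1/1 - 0/1 = 1/1
  'a': [0/1 + 1/1*0/1, 0/1 + 1/1*2/5) = [0/1, 2/5)
  'b': [0/1 + 1/1*2/5, 0/1 + 1/1*3/5) = [2/5, 3/5)
  'd': [0/1 + 1/1*3/5, 0/1 + 1/1*1/1) = [3/5, 1/1) <- contains code 17/25
  emit 'd', narrow to [3/5, 1/1)
Step 2: interval [3/5, 1/1), width = 1/1 - 3/5 = 2/5
  'a': [3/5 + 2/5*0/1, 3/5 + 2/5*2/5) = [3/5, 19/25) <- contains code 17/25
  'b': [3/5 + 2/5*2/5, 3/5 + 2/5*3/5) = [19/25, 21/25)
  'd': [3/5 + 2/5*3/5, 3/5 + 2/5*1/1) = [21/25, 1/1)
  emit 'a', narrow to [3/5, 19/25)
Step 3: interval [3/5, 19/25), width = 19/25 - 3/5 = 4/25
  'a': [3/5 + 4/25*0/1, 3/5 + 4/25*2/5) = [3/5, 83/125)
  'b': [3/5 + 4/25*2/5, 3/5 + 4/25*3/5) = [83/125, 87/125) <- contains code 17/25
  'd': [3/5 + 4/25*3/5, 3/5 + 4/25*1/1) = [87/125, 19/25)
  emit 'b', narrow to [83/125, 87/125)

Answer: dab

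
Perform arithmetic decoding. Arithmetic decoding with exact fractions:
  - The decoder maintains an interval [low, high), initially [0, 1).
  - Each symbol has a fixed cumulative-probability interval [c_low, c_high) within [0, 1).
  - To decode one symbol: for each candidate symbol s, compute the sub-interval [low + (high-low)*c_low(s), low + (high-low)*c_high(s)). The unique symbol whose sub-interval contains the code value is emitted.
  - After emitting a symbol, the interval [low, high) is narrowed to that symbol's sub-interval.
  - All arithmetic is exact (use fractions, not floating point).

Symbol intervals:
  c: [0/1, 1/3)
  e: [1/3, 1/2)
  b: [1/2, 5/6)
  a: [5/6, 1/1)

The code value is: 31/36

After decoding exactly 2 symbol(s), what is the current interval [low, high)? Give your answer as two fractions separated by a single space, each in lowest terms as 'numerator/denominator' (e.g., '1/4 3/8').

Step 1: interval [0/1, 1/1), width = 1/1 - 0/1 = 1/1
  'c': [0/1 + 1/1*0/1, 0/1 + 1/1*1/3) = [0/1, 1/3)
  'e': [0/1 + 1/1*1/3, 0/1 + 1/1*1/2) = [1/3, 1/2)
  'b': [0/1 + 1/1*1/2, 0/1 + 1/1*5/6) = [1/2, 5/6)
  'a': [0/1 + 1/1*5/6, 0/1 + 1/1*1/1) = [5/6, 1/1) <- contains code 31/36
  emit 'a', narrow to [5/6, 1/1)
Step 2: interval [5/6, 1/1), width = 1/1 - 5/6 = 1/6
  'c': [5/6 + 1/6*0/1, 5/6 + 1/6*1/3) = [5/6, 8/9) <- contains code 31/36
  'e': [5/6 + 1/6*1/3, 5/6 + 1/6*1/2) = [8/9, 11/12)
  'b': [5/6 + 1/6*1/2, 5/6 + 1/6*5/6) = [11/12, 35/36)
  'a': [5/6 + 1/6*5/6, 5/6 + 1/6*1/1) = [35/36, 1/1)
  emit 'c', narrow to [5/6, 8/9)

Answer: 5/6 8/9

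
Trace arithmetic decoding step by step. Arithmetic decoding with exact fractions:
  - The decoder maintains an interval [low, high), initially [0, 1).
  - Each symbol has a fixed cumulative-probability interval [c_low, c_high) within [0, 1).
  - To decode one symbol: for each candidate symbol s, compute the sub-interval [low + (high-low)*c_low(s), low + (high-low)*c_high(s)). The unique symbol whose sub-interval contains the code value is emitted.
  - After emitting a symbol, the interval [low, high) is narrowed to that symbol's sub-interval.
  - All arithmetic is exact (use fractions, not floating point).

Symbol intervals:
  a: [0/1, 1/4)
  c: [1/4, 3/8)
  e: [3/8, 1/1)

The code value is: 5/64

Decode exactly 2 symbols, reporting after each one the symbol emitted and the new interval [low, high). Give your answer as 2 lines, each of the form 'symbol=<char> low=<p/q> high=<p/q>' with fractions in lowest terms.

Answer: symbol=a low=0/1 high=1/4
symbol=c low=1/16 high=3/32

Derivation:
Step 1: interval [0/1, 1/1), width = 1/1 - 0/1 = 1/1
  'a': [0/1 + 1/1*0/1, 0/1 + 1/1*1/4) = [0/1, 1/4) <- contains code 5/64
  'c': [0/1 + 1/1*1/4, 0/1 + 1/1*3/8) = [1/4, 3/8)
  'e': [0/1 + 1/1*3/8, 0/1 + 1/1*1/1) = [3/8, 1/1)
  emit 'a', narrow to [0/1, 1/4)
Step 2: interval [0/1, 1/4), width = 1/4 - 0/1 = 1/4
  'a': [0/1 + 1/4*0/1, 0/1 + 1/4*1/4) = [0/1, 1/16)
  'c': [0/1 + 1/4*1/4, 0/1 + 1/4*3/8) = [1/16, 3/32) <- contains code 5/64
  'e': [0/1 + 1/4*3/8, 0/1 + 1/4*1/1) = [3/32, 1/4)
  emit 'c', narrow to [1/16, 3/32)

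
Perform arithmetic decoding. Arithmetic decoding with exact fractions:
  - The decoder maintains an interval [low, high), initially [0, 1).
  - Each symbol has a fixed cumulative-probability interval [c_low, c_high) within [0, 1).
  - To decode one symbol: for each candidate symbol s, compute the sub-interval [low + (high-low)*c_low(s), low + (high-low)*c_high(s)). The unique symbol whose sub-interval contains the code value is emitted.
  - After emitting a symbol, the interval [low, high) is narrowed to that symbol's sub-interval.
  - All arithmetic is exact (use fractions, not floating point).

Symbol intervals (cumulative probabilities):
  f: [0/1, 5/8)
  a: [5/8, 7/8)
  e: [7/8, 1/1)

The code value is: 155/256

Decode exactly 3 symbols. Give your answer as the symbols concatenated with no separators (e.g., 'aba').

Step 1: interval [0/1, 1/1), width = 1/1 - 0/1 = 1/1
  'f': [0/1 + 1/1*0/1, 0/1 + 1/1*5/8) = [0/1, 5/8) <- contains code 155/256
  'a': [0/1 + 1/1*5/8, 0/1 + 1/1*7/8) = [5/8, 7/8)
  'e': [0/1 + 1/1*7/8, 0/1 + 1/1*1/1) = [7/8, 1/1)
  emit 'f', narrow to [0/1, 5/8)
Step 2: interval [0/1, 5/8), width = 5/8 - 0/1 = 5/8
  'f': [0/1 + 5/8*0/1, 0/1 + 5/8*5/8) = [0/1, 25/64)
  'a': [0/1 + 5/8*5/8, 0/1 + 5/8*7/8) = [25/64, 35/64)
  'e': [0/1 + 5/8*7/8, 0/1 + 5/8*1/1) = [35/64, 5/8) <- contains code 155/256
  emit 'e', narrow to [35/64, 5/8)
Step 3: interval [35/64, 5/8), width = 5/8 - 35/64 = 5/64
  'f': [35/64 + 5/64*0/1, 35/64 + 5/64*5/8) = [35/64, 305/512)
  'a': [35/64 + 5/64*5/8, 35/64 + 5/64*7/8) = [305/512, 315/512) <- contains code 155/256
  'e': [35/64 + 5/64*7/8, 35/64 + 5/64*1/1) = [315/512, 5/8)
  emit 'a', narrow to [305/512, 315/512)

Answer: fea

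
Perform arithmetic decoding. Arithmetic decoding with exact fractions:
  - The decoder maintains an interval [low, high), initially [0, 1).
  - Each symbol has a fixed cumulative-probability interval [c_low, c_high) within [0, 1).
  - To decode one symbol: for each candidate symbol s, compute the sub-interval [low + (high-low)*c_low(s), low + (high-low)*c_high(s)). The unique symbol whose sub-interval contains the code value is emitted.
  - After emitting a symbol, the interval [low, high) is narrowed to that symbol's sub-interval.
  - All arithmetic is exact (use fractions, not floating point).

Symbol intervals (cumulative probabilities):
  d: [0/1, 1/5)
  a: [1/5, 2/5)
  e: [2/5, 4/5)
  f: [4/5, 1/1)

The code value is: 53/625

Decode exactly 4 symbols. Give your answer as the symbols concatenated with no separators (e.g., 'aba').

Answer: deda

Derivation:
Step 1: interval [0/1, 1/1), width = 1/1 - 0/1 = 1/1
  'd': [0/1 + 1/1*0/1, 0/1 + 1/1*1/5) = [0/1, 1/5) <- contains code 53/625
  'a': [0/1 + 1/1*1/5, 0/1 + 1/1*2/5) = [1/5, 2/5)
  'e': [0/1 + 1/1*2/5, 0/1 + 1/1*4/5) = [2/5, 4/5)
  'f': [0/1 + 1/1*4/5, 0/1 + 1/1*1/1) = [4/5, 1/1)
  emit 'd', narrow to [0/1, 1/5)
Step 2: interval [0/1, 1/5), width = 1/5 - 0/1 = 1/5
  'd': [0/1 + 1/5*0/1, 0/1 + 1/5*1/5) = [0/1, 1/25)
  'a': [0/1 + 1/5*1/5, 0/1 + 1/5*2/5) = [1/25, 2/25)
  'e': [0/1 + 1/5*2/5, 0/1 + 1/5*4/5) = [2/25, 4/25) <- contains code 53/625
  'f': [0/1 + 1/5*4/5, 0/1 + 1/5*1/1) = [4/25, 1/5)
  emit 'e', narrow to [2/25, 4/25)
Step 3: interval [2/25, 4/25), width = 4/25 - 2/25 = 2/25
  'd': [2/25 + 2/25*0/1, 2/25 + 2/25*1/5) = [2/25, 12/125) <- contains code 53/625
  'a': [2/25 + 2/25*1/5, 2/25 + 2/25*2/5) = [12/125, 14/125)
  'e': [2/25 + 2/25*2/5, 2/25 + 2/25*4/5) = [14/125, 18/125)
  'f': [2/25 + 2/25*4/5, 2/25 + 2/25*1/1) = [18/125, 4/25)
  emit 'd', narrow to [2/25, 12/125)
Step 4: interval [2/25, 12/125), width = 12/125 - 2/25 = 2/125
  'd': [2/25 + 2/125*0/1, 2/25 + 2/125*1/5) = [2/25, 52/625)
  'a': [2/25 + 2/125*1/5, 2/25 + 2/125*2/5) = [52/625, 54/625) <- contains code 53/625
  'e': [2/25 + 2/125*2/5, 2/25 + 2/125*4/5) = [54/625, 58/625)
  'f': [2/25 + 2/125*4/5, 2/25 + 2/125*1/1) = [58/625, 12/125)
  emit 'a', narrow to [52/625, 54/625)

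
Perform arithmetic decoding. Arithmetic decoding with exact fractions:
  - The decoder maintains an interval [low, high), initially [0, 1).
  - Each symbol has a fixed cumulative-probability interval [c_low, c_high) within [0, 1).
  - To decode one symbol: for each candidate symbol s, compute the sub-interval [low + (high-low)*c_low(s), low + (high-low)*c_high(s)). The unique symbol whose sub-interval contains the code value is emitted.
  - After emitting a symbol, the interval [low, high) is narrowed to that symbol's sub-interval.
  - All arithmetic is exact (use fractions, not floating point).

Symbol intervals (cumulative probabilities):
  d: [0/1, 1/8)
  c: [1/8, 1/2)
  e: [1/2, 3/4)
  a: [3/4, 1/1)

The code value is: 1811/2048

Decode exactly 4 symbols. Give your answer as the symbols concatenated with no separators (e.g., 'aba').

Answer: aecd

Derivation:
Step 1: interval [0/1, 1/1), width = 1/1 - 0/1 = 1/1
  'd': [0/1 + 1/1*0/1, 0/1 + 1/1*1/8) = [0/1, 1/8)
  'c': [0/1 + 1/1*1/8, 0/1 + 1/1*1/2) = [1/8, 1/2)
  'e': [0/1 + 1/1*1/2, 0/1 + 1/1*3/4) = [1/2, 3/4)
  'a': [0/1 + 1/1*3/4, 0/1 + 1/1*1/1) = [3/4, 1/1) <- contains code 1811/2048
  emit 'a', narrow to [3/4, 1/1)
Step 2: interval [3/4, 1/1), width = 1/1 - 3/4 = 1/4
  'd': [3/4 + 1/4*0/1, 3/4 + 1/4*1/8) = [3/4, 25/32)
  'c': [3/4 + 1/4*1/8, 3/4 + 1/4*1/2) = [25/32, 7/8)
  'e': [3/4 + 1/4*1/2, 3/4 + 1/4*3/4) = [7/8, 15/16) <- contains code 1811/2048
  'a': [3/4 + 1/4*3/4, 3/4 + 1/4*1/1) = [15/16, 1/1)
  emit 'e', narrow to [7/8, 15/16)
Step 3: interval [7/8, 15/16), width = 15/16 - 7/8 = 1/16
  'd': [7/8 + 1/16*0/1, 7/8 + 1/16*1/8) = [7/8, 113/128)
  'c': [7/8 + 1/16*1/8, 7/8 + 1/16*1/2) = [113/128, 29/32) <- contains code 1811/2048
  'e': [7/8 + 1/16*1/2, 7/8 + 1/16*3/4) = [29/32, 59/64)
  'a': [7/8 + 1/16*3/4, 7/8 + 1/16*1/1) = [59/64, 15/16)
  emit 'c', narrow to [113/128, 29/32)
Step 4: interval [113/128, 29/32), width = 29/32 - 113/128 = 3/128
  'd': [113/128 + 3/128*0/1, 113/128 + 3/128*1/8) = [113/128, 907/1024) <- contains code 1811/2048
  'c': [113/128 + 3/128*1/8, 113/128 + 3/128*1/2) = [907/1024, 229/256)
  'e': [113/128 + 3/128*1/2, 113/128 + 3/128*3/4) = [229/256, 461/512)
  'a': [113/128 + 3/128*3/4, 113/128 + 3/128*1/1) = [461/512, 29/32)
  emit 'd', narrow to [113/128, 907/1024)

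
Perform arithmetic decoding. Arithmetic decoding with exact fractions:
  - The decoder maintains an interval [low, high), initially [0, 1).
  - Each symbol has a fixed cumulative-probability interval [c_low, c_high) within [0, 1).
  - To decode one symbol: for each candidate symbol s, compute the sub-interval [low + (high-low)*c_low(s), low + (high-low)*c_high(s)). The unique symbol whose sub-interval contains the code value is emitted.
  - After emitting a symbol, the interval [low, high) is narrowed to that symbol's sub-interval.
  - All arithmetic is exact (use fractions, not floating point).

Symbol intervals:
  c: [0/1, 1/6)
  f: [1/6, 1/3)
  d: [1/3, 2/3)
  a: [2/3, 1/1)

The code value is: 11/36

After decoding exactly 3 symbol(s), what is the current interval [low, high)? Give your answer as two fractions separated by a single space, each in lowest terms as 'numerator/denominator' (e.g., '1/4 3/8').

Answer: 8/27 17/54

Derivation:
Step 1: interval [0/1, 1/1), width = 1/1 - 0/1 = 1/1
  'c': [0/1 + 1/1*0/1, 0/1 + 1/1*1/6) = [0/1, 1/6)
  'f': [0/1 + 1/1*1/6, 0/1 + 1/1*1/3) = [1/6, 1/3) <- contains code 11/36
  'd': [0/1 + 1/1*1/3, 0/1 + 1/1*2/3) = [1/3, 2/3)
  'a': [0/1 + 1/1*2/3, 0/1 + 1/1*1/1) = [2/3, 1/1)
  emit 'f', narrow to [1/6, 1/3)
Step 2: interval [1/6, 1/3), width = 1/3 - 1/6 = 1/6
  'c': [1/6 + 1/6*0/1, 1/6 + 1/6*1/6) = [1/6, 7/36)
  'f': [1/6 + 1/6*1/6, 1/6 + 1/6*1/3) = [7/36, 2/9)
  'd': [1/6 + 1/6*1/3, 1/6 + 1/6*2/3) = [2/9, 5/18)
  'a': [1/6 + 1/6*2/3, 1/6 + 1/6*1/1) = [5/18, 1/3) <- contains code 11/36
  emit 'a', narrow to [5/18, 1/3)
Step 3: interval [5/18, 1/3), width = 1/3 - 5/18 = 1/18
  'c': [5/18 + 1/18*0/1, 5/18 + 1/18*1/6) = [5/18, 31/108)
  'f': [5/18 + 1/18*1/6, 5/18 + 1/18*1/3) = [31/108, 8/27)
  'd': [5/18 + 1/18*1/3, 5/18 + 1/18*2/3) = [8/27, 17/54) <- contains code 11/36
  'a': [5/18 + 1/18*2/3, 5/18 + 1/18*1/1) = [17/54, 1/3)
  emit 'd', narrow to [8/27, 17/54)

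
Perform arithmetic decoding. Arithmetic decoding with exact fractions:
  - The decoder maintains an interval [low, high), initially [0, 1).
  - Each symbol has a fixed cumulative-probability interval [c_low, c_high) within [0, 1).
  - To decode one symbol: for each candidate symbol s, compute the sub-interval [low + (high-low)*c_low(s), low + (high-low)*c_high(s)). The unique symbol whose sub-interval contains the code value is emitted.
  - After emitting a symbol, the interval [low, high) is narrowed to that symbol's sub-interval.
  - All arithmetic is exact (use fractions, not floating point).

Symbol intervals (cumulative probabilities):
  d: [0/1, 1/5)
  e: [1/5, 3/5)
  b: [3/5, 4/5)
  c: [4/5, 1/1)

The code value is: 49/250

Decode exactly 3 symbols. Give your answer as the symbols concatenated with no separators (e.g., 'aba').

Step 1: interval [0/1, 1/1), width = 1/1 - 0/1 = 1/1
  'd': [0/1 + 1/1*0/1, 0/1 + 1/1*1/5) = [0/1, 1/5) <- contains code 49/250
  'e': [0/1 + 1/1*1/5, 0/1 + 1/1*3/5) = [1/5, 3/5)
  'b': [0/1 + 1/1*3/5, 0/1 + 1/1*4/5) = [3/5, 4/5)
  'c': [0/1 + 1/1*4/5, 0/1 + 1/1*1/1) = [4/5, 1/1)
  emit 'd', narrow to [0/1, 1/5)
Step 2: interval [0/1, 1/5), width = 1/5 - 0/1 = 1/5
  'd': [0/1 + 1/5*0/1, 0/1 + 1/5*1/5) = [0/1, 1/25)
  'e': [0/1 + 1/5*1/5, 0/1 + 1/5*3/5) = [1/25, 3/25)
  'b': [0/1 + 1/5*3/5, 0/1 + 1/5*4/5) = [3/25, 4/25)
  'c': [0/1 + 1/5*4/5, 0/1 + 1/5*1/1) = [4/25, 1/5) <- contains code 49/250
  emit 'c', narrow to [4/25, 1/5)
Step 3: interval [4/25, 1/5), width = 1/5 - 4/25 = 1/25
  'd': [4/25 + 1/25*0/1, 4/25 + 1/25*1/5) = [4/25, 21/125)
  'e': [4/25 + 1/25*1/5, 4/25 + 1/25*3/5) = [21/125, 23/125)
  'b': [4/25 + 1/25*3/5, 4/25 + 1/25*4/5) = [23/125, 24/125)
  'c': [4/25 + 1/25*4/5, 4/25 + 1/25*1/1) = [24/125, 1/5) <- contains code 49/250
  emit 'c', narrow to [24/125, 1/5)

Answer: dcc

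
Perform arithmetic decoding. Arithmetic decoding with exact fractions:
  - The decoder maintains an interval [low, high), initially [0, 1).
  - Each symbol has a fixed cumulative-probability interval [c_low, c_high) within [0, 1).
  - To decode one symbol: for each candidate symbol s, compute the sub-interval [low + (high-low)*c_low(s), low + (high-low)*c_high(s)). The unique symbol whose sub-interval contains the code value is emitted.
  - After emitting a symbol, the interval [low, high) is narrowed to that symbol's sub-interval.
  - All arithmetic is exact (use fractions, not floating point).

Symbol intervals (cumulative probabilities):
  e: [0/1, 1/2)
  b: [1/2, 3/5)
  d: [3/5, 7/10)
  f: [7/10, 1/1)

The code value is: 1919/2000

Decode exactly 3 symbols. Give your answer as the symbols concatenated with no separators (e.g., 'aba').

Step 1: interval [0/1, 1/1), width = 1/1 - 0/1 = 1/1
  'e': [0/1 + 1/1*0/1, 0/1 + 1/1*1/2) = [0/1, 1/2)
  'b': [0/1 + 1/1*1/2, 0/1 + 1/1*3/5) = [1/2, 3/5)
  'd': [0/1 + 1/1*3/5, 0/1 + 1/1*7/10) = [3/5, 7/10)
  'f': [0/1 + 1/1*7/10, 0/1 + 1/1*1/1) = [7/10, 1/1) <- contains code 1919/2000
  emit 'f', narrow to [7/10, 1/1)
Step 2: interval [7/10, 1/1), width = 1/1 - 7/10 = 3/10
  'e': [7/10 + 3/10*0/1, 7/10 + 3/10*1/2) = [7/10, 17/20)
  'b': [7/10 + 3/10*1/2, 7/10 + 3/10*3/5) = [17/20, 22/25)
  'd': [7/10 + 3/10*3/5, 7/10 + 3/10*7/10) = [22/25, 91/100)
  'f': [7/10 + 3/10*7/10, 7/10 + 3/10*1/1) = [91/100, 1/1) <- contains code 1919/2000
  emit 'f', narrow to [91/100, 1/1)
Step 3: interval [91/100, 1/1), width = 1/1 - 91/100 = 9/100
  'e': [91/100 + 9/100*0/1, 91/100 + 9/100*1/2) = [91/100, 191/200)
  'b': [91/100 + 9/100*1/2, 91/100 + 9/100*3/5) = [191/200, 241/250) <- contains code 1919/2000
  'd': [91/100 + 9/100*3/5, 91/100 + 9/100*7/10) = [241/250, 973/1000)
  'f': [91/100 + 9/100*7/10, 91/100 + 9/100*1/1) = [973/1000, 1/1)
  emit 'b', narrow to [191/200, 241/250)

Answer: ffb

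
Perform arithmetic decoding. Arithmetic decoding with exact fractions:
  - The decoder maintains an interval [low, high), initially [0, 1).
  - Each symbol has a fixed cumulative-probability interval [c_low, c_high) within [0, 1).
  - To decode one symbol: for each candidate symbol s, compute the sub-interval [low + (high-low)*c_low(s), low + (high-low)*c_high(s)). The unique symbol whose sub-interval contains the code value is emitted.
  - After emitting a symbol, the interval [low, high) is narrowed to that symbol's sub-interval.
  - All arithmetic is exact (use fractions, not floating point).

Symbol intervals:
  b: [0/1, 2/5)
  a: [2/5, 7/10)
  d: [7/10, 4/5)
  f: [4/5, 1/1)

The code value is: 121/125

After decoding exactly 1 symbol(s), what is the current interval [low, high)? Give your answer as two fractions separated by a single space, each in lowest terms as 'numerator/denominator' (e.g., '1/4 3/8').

Answer: 4/5 1/1

Derivation:
Step 1: interval [0/1, 1/1), width = 1/1 - 0/1 = 1/1
  'b': [0/1 + 1/1*0/1, 0/1 + 1/1*2/5) = [0/1, 2/5)
  'a': [0/1 + 1/1*2/5, 0/1 + 1/1*7/10) = [2/5, 7/10)
  'd': [0/1 + 1/1*7/10, 0/1 + 1/1*4/5) = [7/10, 4/5)
  'f': [0/1 + 1/1*4/5, 0/1 + 1/1*1/1) = [4/5, 1/1) <- contains code 121/125
  emit 'f', narrow to [4/5, 1/1)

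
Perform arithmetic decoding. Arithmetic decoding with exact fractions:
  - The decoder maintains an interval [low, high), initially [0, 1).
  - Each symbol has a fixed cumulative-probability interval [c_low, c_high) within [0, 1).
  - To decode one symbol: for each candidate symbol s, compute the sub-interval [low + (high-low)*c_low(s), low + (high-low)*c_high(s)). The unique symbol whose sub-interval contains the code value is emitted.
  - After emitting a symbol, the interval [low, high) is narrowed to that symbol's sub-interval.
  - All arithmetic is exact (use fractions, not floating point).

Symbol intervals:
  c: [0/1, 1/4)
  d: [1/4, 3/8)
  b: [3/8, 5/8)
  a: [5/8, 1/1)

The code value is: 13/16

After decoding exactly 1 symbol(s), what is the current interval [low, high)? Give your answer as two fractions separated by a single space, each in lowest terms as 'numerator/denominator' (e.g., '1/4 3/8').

Answer: 5/8 1/1

Derivation:
Step 1: interval [0/1, 1/1), width = 1/1 - 0/1 = 1/1
  'c': [0/1 + 1/1*0/1, 0/1 + 1/1*1/4) = [0/1, 1/4)
  'd': [0/1 + 1/1*1/4, 0/1 + 1/1*3/8) = [1/4, 3/8)
  'b': [0/1 + 1/1*3/8, 0/1 + 1/1*5/8) = [3/8, 5/8)
  'a': [0/1 + 1/1*5/8, 0/1 + 1/1*1/1) = [5/8, 1/1) <- contains code 13/16
  emit 'a', narrow to [5/8, 1/1)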